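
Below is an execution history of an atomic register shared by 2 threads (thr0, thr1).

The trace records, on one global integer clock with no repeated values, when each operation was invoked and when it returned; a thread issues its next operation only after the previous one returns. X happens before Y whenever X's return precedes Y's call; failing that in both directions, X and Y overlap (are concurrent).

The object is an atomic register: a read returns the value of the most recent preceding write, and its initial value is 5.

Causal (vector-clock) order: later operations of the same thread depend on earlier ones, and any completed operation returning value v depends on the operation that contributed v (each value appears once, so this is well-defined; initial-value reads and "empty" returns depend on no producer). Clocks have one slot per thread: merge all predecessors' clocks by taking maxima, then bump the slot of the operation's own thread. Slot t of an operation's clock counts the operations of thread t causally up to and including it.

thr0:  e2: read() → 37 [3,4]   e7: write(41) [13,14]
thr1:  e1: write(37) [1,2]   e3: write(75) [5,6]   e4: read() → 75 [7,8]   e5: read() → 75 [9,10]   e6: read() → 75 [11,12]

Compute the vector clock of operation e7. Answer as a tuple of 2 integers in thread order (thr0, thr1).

(2, 1)

invoked at 1, e1 has no predecessors; its own thr1 bump gives (0, 1)
from VC(e1)=(0, 1), e3 (invoked 5) maxes components and bumps thr1 → (0, 2)
from VC(e1)=(0, 1), e2 (invoked 3) maxes components and bumps thr0 → (1, 1)
from VC(e3)=(0, 2), e4 (invoked 7) maxes components and bumps thr1 → (0, 3)
from VC(e2)=(1, 1), e7 (invoked 13) maxes components and bumps thr0 → (2, 1)
from VC(e3)=(0, 2), VC(e4)=(0, 3), e5 (invoked 9) maxes components and bumps thr1 → (0, 4)
from VC(e3)=(0, 2), VC(e5)=(0, 4), e6 (invoked 11) maxes components and bumps thr1 → (0, 5)
target: VC(e7) = (2, 1)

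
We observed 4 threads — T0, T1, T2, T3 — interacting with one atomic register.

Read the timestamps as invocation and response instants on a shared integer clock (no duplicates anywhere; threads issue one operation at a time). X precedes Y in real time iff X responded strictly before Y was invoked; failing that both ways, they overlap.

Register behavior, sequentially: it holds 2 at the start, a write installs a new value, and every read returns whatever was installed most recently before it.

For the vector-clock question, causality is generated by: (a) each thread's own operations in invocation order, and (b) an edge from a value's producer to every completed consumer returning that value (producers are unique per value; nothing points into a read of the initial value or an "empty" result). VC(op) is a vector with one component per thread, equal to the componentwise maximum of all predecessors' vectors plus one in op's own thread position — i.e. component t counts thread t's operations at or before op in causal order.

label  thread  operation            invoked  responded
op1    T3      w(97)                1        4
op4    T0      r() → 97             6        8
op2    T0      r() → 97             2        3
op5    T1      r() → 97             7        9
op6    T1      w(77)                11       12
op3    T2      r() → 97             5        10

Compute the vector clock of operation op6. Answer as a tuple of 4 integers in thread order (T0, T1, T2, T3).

VC(op1, invoked at 1): no causal predecessors; +1 on T3 → (0, 0, 0, 1)
VC(op3, invoked at 5): max of VC(op1)=(0, 0, 0, 1), then +1 on thread T2 → (0, 0, 1, 1)
VC(op5, invoked at 7): max of VC(op1)=(0, 0, 0, 1), then +1 on thread T1 → (0, 1, 0, 1)
VC(op2, invoked at 2): max of VC(op1)=(0, 0, 0, 1), then +1 on thread T0 → (1, 0, 0, 1)
VC(op6, invoked at 11): max of VC(op5)=(0, 1, 0, 1), then +1 on thread T1 → (0, 2, 0, 1)
VC(op4, invoked at 6): max of VC(op1)=(0, 0, 0, 1), VC(op2)=(1, 0, 0, 1), then +1 on thread T0 → (2, 0, 0, 1)
target: VC(op6) = (0, 2, 0, 1)

(0, 2, 0, 1)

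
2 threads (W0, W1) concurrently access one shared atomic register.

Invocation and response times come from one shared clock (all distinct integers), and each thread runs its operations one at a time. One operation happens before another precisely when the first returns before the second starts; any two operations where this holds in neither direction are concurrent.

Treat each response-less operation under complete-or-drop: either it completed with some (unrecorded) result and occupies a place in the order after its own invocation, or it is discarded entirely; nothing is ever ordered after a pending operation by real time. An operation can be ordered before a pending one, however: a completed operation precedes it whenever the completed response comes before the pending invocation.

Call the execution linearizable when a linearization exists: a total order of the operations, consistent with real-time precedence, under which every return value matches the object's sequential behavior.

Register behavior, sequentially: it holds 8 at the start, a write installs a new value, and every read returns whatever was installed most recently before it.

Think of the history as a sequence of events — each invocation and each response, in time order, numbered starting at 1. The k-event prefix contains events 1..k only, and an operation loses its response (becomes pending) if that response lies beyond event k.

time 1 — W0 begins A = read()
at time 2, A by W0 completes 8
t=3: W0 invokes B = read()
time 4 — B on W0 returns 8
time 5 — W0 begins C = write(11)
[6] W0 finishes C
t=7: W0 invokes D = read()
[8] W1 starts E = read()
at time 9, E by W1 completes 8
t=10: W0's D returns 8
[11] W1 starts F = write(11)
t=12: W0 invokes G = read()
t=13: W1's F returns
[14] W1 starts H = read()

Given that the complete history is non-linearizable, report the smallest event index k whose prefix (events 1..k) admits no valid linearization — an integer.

9

a valid linearization of events 1..8 exists, for instance A, B, C:
1. A read() → 8, leaving value 8
2. B read() → 8, leaving value 8
3. C write(11), leaving value 11
with event 9 included (E responding at time 9), all real-time-consistent orders fail
every completion of the 1 pending operation (D) was checked; none linearizes
take A, B, C, E (pending dropped): step 4 already fails, because E read() → 8 cannot occur there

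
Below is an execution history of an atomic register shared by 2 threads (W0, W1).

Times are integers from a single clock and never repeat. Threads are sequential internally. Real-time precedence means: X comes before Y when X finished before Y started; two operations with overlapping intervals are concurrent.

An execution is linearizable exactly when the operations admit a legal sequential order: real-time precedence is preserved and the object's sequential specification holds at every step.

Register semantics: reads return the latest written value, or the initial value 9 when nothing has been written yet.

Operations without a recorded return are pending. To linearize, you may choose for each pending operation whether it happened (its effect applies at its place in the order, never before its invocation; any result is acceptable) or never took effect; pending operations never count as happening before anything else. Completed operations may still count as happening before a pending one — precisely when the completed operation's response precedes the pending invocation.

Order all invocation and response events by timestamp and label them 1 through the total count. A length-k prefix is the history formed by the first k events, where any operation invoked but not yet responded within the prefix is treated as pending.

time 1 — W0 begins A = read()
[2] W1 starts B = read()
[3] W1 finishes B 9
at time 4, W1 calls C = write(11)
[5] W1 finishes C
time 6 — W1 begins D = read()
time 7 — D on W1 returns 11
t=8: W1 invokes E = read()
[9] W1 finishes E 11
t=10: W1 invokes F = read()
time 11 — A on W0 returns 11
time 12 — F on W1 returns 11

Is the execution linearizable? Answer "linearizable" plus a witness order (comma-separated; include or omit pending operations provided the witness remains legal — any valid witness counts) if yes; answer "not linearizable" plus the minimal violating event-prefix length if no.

step 1: B read() → 9 — value 9
step 2: C write(11) — value 11
step 3: A read() → 11 — value 11
step 4: D read() → 11 — value 11
step 5: E read() → 11 — value 11
step 6: F read() → 11 — value 11

linearizable — witness: B, C, A, D, E, F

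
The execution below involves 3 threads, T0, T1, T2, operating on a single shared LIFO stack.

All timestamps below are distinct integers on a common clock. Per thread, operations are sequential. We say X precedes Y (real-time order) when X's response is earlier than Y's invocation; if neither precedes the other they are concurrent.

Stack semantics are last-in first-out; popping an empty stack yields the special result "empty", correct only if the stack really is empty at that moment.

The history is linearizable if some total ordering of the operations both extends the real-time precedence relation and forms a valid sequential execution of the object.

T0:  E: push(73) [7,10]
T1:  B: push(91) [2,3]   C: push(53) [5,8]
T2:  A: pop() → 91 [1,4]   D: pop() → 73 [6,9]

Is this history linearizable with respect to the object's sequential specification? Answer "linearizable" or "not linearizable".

a witness: B, A, C, E, D
step 1: B push(91) — stack <91>
step 2: A pop() → 91 — stack <>
step 3: C push(53) — stack <53>
step 4: E push(73) — stack <53,73>
step 5: D pop() → 73 — stack <53>

linearizable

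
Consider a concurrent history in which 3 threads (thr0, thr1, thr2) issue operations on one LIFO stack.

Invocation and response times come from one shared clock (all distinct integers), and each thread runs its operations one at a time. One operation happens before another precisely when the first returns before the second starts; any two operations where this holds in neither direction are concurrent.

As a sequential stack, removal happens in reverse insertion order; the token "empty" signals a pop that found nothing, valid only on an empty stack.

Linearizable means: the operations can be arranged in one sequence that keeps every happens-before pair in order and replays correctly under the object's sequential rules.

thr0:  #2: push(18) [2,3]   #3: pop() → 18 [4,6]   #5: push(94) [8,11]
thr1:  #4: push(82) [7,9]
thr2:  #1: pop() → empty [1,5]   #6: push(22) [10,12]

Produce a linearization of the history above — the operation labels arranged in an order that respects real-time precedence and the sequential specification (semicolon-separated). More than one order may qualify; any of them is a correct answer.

#1; #2; #3; #4; #5; #6

after step 1 (#1 pop() → empty): stack <>
after step 2 (#2 push(18)): stack <18>
after step 3 (#3 pop() → 18): stack <>
after step 4 (#4 push(82)): stack <82>
after step 5 (#5 push(94)): stack <82,94>
after step 6 (#6 push(22)): stack <82,94,22>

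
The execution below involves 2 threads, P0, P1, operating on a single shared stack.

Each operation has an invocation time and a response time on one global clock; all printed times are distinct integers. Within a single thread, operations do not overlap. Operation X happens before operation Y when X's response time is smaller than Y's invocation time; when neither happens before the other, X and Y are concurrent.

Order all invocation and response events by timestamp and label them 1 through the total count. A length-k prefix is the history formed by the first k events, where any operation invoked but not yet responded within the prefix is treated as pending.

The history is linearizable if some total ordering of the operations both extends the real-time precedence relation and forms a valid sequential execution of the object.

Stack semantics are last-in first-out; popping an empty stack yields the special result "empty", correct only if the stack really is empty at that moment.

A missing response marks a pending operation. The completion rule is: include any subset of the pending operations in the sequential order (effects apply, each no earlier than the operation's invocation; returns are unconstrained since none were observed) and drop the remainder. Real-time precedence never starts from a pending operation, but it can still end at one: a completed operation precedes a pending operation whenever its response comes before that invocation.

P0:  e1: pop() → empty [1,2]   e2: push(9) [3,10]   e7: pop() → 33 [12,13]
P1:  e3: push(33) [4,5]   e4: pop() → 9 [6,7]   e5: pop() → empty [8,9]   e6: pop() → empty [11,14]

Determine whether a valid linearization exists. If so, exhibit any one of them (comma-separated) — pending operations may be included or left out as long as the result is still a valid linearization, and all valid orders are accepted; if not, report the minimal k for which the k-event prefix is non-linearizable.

not linearizable — minimal violating prefix: 9 events

the violation lands at event 9, e5's response at time 9: events 1..8 linearize, events 1..9 do not
exhaustive check: the 4 completed stack ops admit one real-time order; illegal
no completion choice of the 1 pending operation (e2) rescues it — every subset was tried
take e1, e3, e4, e5 (pending dropped): step 3 already fails, because e4 pop() → 9 cannot occur there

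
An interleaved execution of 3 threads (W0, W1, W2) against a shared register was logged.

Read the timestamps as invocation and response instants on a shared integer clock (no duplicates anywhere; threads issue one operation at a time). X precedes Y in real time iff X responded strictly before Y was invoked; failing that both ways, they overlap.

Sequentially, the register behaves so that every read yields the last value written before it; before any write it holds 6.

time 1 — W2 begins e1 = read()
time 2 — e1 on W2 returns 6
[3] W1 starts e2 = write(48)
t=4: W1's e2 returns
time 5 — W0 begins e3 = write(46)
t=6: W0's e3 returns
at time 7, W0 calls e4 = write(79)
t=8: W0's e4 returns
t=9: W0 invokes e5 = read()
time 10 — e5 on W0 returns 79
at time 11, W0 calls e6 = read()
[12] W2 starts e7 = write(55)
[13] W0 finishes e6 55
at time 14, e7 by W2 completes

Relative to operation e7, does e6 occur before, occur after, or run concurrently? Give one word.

e6 spans [11,13], e7 spans [12,14]
the intervals overlap in both directions

concurrent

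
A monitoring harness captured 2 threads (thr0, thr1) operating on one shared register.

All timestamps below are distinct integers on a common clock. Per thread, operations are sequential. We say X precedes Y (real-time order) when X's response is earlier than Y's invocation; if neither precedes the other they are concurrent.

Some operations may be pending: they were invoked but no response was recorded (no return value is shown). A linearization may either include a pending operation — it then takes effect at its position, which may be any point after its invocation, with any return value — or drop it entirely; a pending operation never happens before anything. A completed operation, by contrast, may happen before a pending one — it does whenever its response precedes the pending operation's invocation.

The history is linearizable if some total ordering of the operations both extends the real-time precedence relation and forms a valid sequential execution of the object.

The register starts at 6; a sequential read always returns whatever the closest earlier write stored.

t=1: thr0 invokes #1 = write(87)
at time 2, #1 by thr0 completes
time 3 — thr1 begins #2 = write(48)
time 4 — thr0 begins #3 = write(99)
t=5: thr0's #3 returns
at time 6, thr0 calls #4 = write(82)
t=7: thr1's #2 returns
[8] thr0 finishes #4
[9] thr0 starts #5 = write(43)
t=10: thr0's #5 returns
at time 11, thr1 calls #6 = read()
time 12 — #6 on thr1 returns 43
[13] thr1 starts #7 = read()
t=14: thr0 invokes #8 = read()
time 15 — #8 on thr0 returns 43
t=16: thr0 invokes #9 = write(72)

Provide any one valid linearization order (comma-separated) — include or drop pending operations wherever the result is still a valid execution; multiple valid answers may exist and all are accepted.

after step 1 (#1 write(87)): value 87
after step 2 (#2 write(48)): value 48
after step 3 (#3 write(99)): value 99
after step 4 (#4 write(82)): value 82
after step 5 (#5 write(43)): value 43
after step 6 (#6 read() → 43): value 43
after step 7 (#7 read() (pending, included)): value 43
after step 8 (#8 read() → 43): value 43

#1, #2, #3, #4, #5, #6, #7, #8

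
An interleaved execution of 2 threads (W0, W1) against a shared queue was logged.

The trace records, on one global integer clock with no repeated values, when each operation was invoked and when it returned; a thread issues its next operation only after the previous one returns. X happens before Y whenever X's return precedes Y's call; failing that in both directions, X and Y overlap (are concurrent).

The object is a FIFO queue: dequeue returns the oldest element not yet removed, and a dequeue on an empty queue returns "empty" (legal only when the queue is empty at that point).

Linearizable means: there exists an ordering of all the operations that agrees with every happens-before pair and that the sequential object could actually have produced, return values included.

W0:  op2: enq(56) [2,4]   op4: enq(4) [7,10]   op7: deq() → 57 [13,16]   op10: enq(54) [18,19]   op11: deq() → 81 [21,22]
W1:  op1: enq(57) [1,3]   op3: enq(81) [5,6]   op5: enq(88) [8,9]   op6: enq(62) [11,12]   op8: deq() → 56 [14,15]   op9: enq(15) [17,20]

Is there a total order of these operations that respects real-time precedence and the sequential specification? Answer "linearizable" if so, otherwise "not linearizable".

a witness: op1, op2, op3, op4, op5, op6, op7, op8, op9, op10, op11
step 1: op1 enq(57) — queue <57>
step 2: op2 enq(56) — queue <57,56>
step 3: op3 enq(81) — queue <57,56,81>
step 4: op4 enq(4) — queue <57,56,81,4>
step 5: op5 enq(88) — queue <57,56,81,4,88>
step 6: op6 enq(62) — queue <57,56,81,4,88,62>
step 7: op7 deq() → 57 — queue <56,81,4,88,62>
step 8: op8 deq() → 56 — queue <81,4,88,62>
step 9: op9 enq(15) — queue <81,4,88,62,15>
step 10: op10 enq(54) — queue <81,4,88,62,15,54>
step 11: op11 deq() → 81 — queue <4,88,62,15,54>

linearizable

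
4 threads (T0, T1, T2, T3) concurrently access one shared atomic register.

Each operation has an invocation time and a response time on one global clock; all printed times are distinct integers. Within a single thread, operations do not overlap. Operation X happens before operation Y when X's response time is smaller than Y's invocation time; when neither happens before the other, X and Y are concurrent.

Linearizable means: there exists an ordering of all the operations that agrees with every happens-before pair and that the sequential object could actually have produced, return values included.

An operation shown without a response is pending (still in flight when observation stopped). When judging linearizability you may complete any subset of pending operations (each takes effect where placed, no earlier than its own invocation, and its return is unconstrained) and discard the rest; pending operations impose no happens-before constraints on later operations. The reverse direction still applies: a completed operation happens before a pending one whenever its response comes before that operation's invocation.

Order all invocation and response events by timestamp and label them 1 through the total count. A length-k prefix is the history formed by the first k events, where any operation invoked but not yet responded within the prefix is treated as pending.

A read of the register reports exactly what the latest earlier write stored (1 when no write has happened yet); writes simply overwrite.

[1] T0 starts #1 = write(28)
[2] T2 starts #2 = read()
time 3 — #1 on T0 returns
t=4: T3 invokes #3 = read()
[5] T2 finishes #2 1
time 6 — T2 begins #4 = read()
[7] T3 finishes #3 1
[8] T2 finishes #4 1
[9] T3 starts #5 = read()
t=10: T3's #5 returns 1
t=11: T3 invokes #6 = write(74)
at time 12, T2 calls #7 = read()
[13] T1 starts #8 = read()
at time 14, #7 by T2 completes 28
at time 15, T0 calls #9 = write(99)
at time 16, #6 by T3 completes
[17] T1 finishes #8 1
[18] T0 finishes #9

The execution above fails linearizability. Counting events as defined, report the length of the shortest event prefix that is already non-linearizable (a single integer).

7

events 1..6 are linearizable, e.g. via #2, #1:
step 1: #2 read() → 1 — value 1
step 2: #1 write(28) — value 28
once event 7 joins (#3's response, time 7), exhaustive search finds no witness
include/drop combinations of the 1 pending operation (#4) were all tried; none helps
take #1, #2, #3 (pending dropped): step 2 already fails, because #2 read() → 1 cannot occur there
take #1, #3, #2 (pending dropped): step 2 already fails, because #3 read() → 1 cannot occur there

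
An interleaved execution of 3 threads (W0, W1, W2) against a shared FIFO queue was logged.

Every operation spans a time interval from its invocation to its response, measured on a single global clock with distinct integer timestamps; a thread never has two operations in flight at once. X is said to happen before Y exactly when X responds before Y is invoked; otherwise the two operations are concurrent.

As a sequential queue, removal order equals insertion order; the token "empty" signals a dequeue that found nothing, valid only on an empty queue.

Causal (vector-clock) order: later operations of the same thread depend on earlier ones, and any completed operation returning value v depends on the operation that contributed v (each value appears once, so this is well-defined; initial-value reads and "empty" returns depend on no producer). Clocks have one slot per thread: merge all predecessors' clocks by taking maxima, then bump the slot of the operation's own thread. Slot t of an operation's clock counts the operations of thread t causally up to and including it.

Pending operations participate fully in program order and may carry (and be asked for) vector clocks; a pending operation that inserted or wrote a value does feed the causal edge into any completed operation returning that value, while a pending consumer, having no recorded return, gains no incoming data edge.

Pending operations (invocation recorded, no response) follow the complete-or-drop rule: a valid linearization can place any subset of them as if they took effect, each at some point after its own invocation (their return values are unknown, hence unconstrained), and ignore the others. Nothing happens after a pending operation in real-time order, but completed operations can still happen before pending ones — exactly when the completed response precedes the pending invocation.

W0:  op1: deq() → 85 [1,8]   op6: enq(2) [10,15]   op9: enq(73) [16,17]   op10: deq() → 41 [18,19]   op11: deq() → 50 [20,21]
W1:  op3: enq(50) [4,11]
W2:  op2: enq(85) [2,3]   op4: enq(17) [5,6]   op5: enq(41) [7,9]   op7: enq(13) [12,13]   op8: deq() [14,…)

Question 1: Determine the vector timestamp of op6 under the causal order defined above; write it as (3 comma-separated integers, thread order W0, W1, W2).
(2, 0, 1)

op2, invoked 2, has no incoming edges; only W2's bump applies → (0, 0, 1)
op3, invoked 4, has no incoming edges; only W1's bump applies → (0, 1, 0)
op4, invoked 5, takes VC(op2)=(0, 0, 1) under max, adds 1 for W2 → (0, 0, 2)
op1, invoked 1, takes VC(op2)=(0, 0, 1) under max, adds 1 for W0 → (1, 0, 1)
op5, invoked 7, takes VC(op4)=(0, 0, 2) under max, adds 1 for W2 → (0, 0, 3)
op6, invoked 10, takes VC(op1)=(1, 0, 1) under max, adds 1 for W0 → (2, 0, 1)
op7, invoked 12, takes VC(op5)=(0, 0, 3) under max, adds 1 for W2 → (0, 0, 4)
op9, invoked 16, takes VC(op6)=(2, 0, 1) under max, adds 1 for W0 → (3, 0, 1)
op8, invoked 14, takes VC(op7)=(0, 0, 4) under max, adds 1 for W2 → (0, 0, 5)
op10, invoked 18, takes VC(op5)=(0, 0, 3), VC(op9)=(3, 0, 1) under max, adds 1 for W0 → (4, 0, 3)
op11, invoked 20, takes VC(op3)=(0, 1, 0), VC(op10)=(4, 0, 3) under max, adds 1 for W0 → (5, 1, 3)
target: VC(op6) = (2, 0, 1)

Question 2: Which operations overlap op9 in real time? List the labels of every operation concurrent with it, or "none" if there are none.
op8

op9 spans [16,17]; an op avoiding the whole window 16..17 is ordered, any other is concurrent
op1 [1,8]: before
op2 [2,3]: before
op3 [4,11]: before
op4 [5,6]: before
op5 [7,9]: before
op6 [10,15]: before
op7 [12,13]: before
op8 [14,…): concurrent
op10 [18,19]: after
op11 [20,21]: after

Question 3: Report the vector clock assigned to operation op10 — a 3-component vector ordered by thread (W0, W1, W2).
(4, 0, 3)

root op op2, invoked 2: fresh clock plus W2's own tick → (0, 0, 1)
root op op3, invoked 4: fresh clock plus W1's own tick → (0, 1, 0)
op4 (invocation 5): componentwise max over VC(op2)=(0, 0, 1), +1 at W2, giving (0, 0, 2)
op1 (invocation 1): componentwise max over VC(op2)=(0, 0, 1), +1 at W0, giving (1, 0, 1)
op5 (invocation 7): componentwise max over VC(op4)=(0, 0, 2), +1 at W2, giving (0, 0, 3)
op6 (invocation 10): componentwise max over VC(op1)=(1, 0, 1), +1 at W0, giving (2, 0, 1)
op7 (invocation 12): componentwise max over VC(op5)=(0, 0, 3), +1 at W2, giving (0, 0, 4)
op9 (invocation 16): componentwise max over VC(op6)=(2, 0, 1), +1 at W0, giving (3, 0, 1)
op8 (invocation 14): componentwise max over VC(op7)=(0, 0, 4), +1 at W2, giving (0, 0, 5)
op10 (invocation 18): componentwise max over VC(op5)=(0, 0, 3), VC(op9)=(3, 0, 1), +1 at W0, giving (4, 0, 3)
op11 (invocation 20): componentwise max over VC(op3)=(0, 1, 0), VC(op10)=(4, 0, 3), +1 at W0, giving (5, 1, 3)
target: VC(op10) = (4, 0, 3)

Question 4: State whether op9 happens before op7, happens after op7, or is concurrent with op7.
after

op9 spans [16,17], op7 spans [12,13]
resp(op7)=13 < inv(op9)=16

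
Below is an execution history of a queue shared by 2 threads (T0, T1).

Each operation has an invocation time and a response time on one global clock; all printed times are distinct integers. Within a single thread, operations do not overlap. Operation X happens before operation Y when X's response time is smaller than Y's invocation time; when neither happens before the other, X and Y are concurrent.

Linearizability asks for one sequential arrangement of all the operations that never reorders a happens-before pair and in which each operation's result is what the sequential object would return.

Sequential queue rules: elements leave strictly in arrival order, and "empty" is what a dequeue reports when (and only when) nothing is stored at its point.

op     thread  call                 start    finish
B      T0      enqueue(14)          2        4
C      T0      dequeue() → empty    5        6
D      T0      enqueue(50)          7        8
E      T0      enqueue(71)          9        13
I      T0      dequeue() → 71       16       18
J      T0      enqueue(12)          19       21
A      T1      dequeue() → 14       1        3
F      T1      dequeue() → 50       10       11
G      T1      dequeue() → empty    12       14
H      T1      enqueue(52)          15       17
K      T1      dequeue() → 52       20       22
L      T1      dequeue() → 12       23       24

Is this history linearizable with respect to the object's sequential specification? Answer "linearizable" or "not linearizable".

linearizable

a witness: B, A, C, D, F, G, E, H, I, J, K, L
after step 1 (B enqueue(14)): queue <14>
after step 2 (A dequeue() → 14): queue <>
after step 3 (C dequeue() → empty): queue <>
after step 4 (D enqueue(50)): queue <50>
after step 5 (F dequeue() → 50): queue <>
after step 6 (G dequeue() → empty): queue <>
after step 7 (E enqueue(71)): queue <71>
after step 8 (H enqueue(52)): queue <71,52>
after step 9 (I dequeue() → 71): queue <52>
after step 10 (J enqueue(12)): queue <52,12>
after step 11 (K dequeue() → 52): queue <12>
after step 12 (L dequeue() → 12): queue <>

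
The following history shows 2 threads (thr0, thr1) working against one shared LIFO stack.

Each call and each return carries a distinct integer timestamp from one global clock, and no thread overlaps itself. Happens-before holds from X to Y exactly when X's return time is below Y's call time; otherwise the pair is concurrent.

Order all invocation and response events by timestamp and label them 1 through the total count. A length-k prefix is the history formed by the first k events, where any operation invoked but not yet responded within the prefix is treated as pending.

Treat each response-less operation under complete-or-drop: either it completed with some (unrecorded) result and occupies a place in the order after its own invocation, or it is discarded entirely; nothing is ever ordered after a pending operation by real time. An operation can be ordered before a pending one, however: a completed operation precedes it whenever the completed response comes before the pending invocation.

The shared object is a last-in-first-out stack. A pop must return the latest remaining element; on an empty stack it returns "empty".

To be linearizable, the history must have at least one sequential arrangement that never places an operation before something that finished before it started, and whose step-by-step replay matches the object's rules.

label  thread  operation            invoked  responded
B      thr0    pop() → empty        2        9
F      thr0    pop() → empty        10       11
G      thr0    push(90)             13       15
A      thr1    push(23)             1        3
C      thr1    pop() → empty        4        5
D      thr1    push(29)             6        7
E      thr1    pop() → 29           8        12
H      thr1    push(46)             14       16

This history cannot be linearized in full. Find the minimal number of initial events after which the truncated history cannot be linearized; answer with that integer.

a valid linearization of events 1..8 exists, for instance A, B, C, D:
step 1: A push(23) — stack <23>
step 2: B pop() (pending, included) — stack <>
step 3: C pop() → empty — stack <>
step 4: D push(29) — stack <29>
adding event 9 (B responds at 9) leaves no legal real-time order
no completion choice of the 1 pending operation (E) rescues it — every subset was tried
for example A, B, C, D (pending dropped) fails at step 2: B pop() → empty is not legal there
for example A, C, B, D (pending dropped) fails at step 2: C pop() → empty is not legal there

9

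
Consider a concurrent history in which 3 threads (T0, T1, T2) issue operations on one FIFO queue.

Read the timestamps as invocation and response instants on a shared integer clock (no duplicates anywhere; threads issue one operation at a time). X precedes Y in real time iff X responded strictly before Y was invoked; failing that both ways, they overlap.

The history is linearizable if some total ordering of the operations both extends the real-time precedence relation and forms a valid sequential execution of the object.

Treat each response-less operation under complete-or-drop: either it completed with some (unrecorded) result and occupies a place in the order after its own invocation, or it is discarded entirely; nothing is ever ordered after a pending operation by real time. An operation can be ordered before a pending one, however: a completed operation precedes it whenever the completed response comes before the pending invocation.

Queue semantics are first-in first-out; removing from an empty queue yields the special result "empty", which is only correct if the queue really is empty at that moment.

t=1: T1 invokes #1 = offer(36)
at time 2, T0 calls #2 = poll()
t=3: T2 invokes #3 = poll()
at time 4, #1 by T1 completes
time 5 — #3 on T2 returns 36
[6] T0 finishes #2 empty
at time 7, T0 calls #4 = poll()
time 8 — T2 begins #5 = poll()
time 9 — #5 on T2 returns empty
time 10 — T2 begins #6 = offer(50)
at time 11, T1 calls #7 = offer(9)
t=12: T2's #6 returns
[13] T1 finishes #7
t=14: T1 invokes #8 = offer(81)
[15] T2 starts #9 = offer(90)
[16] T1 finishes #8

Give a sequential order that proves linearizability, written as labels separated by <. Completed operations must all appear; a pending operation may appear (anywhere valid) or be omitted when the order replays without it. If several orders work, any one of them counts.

#1 < #3 < #2 < #4 < #5 < #6 < #7 < #8

step 1: #1 offer(36) — queue <36>
step 2: #3 poll() → 36 — queue <>
step 3: #2 poll() → empty — queue <>
step 4: #4 poll() (pending, included) — queue <>
step 5: #5 poll() → empty — queue <>
step 6: #6 offer(50) — queue <50>
step 7: #7 offer(9) — queue <50,9>
step 8: #8 offer(81) — queue <50,9,81>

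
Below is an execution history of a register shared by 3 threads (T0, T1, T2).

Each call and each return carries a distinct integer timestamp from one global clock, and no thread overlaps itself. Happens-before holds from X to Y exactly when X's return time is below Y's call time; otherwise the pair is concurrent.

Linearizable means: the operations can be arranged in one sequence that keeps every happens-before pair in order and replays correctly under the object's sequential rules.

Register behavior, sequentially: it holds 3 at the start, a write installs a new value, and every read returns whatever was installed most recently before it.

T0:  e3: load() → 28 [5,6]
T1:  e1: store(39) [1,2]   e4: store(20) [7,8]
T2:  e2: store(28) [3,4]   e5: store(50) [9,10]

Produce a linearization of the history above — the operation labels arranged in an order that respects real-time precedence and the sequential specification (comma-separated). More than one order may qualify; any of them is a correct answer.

after step 1 (e1 store(39)): value 39
after step 2 (e2 store(28)): value 28
after step 3 (e3 load() → 28): value 28
after step 4 (e4 store(20)): value 20
after step 5 (e5 store(50)): value 50

e1, e2, e3, e4, e5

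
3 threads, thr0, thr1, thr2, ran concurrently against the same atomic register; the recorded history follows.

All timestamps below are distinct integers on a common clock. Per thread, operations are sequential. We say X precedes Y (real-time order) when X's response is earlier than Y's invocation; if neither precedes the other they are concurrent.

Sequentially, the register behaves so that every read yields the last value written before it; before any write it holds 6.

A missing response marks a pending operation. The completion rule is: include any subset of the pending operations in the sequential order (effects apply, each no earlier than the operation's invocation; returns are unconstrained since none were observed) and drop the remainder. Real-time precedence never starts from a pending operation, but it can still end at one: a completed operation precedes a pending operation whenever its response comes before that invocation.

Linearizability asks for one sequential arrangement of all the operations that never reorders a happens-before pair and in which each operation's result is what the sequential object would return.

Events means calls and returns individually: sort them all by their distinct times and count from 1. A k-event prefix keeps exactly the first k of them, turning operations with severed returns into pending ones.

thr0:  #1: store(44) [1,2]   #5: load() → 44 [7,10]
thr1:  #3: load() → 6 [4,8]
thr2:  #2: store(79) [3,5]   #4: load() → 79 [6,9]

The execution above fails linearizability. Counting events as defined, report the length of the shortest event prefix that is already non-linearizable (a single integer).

8

events 1..7 are linearizable; a witness order is #1, #2:
after step 1 (#1 store(44)): value 44
after step 2 (#2 store(79)): value 79
include event 8 — #3 responding at 8 — and every candidate order breaks
include/drop combinations of the 2 pending operations (#4, #5) were all tried; none helps
take #1, #2, #3 (pending dropped): step 3 already fails, because #3 load() → 6 cannot occur there
take #1, #3, #2 (pending dropped): step 2 already fails, because #3 load() → 6 cannot occur there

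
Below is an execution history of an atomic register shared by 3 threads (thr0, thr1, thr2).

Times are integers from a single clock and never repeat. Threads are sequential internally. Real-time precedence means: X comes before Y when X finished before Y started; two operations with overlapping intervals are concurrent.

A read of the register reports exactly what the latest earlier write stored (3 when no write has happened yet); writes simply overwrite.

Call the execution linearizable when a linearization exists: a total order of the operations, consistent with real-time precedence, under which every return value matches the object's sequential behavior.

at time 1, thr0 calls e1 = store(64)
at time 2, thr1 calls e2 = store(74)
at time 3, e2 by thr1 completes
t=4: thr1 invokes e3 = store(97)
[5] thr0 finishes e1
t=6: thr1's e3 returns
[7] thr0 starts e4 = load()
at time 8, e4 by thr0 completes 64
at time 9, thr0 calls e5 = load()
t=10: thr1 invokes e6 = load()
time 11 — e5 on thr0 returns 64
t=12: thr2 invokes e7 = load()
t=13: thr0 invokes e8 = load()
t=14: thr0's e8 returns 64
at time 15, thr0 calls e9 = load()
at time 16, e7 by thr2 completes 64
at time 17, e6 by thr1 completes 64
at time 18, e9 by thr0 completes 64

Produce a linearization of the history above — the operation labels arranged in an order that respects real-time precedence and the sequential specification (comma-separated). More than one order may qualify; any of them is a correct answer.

after step 1 (e2 store(74)): value 74
after step 2 (e3 store(97)): value 97
after step 3 (e1 store(64)): value 64
after step 4 (e4 load() → 64): value 64
after step 5 (e5 load() → 64): value 64
after step 6 (e6 load() → 64): value 64
after step 7 (e7 load() → 64): value 64
after step 8 (e8 load() → 64): value 64
after step 9 (e9 load() → 64): value 64

e2, e3, e1, e4, e5, e6, e7, e8, e9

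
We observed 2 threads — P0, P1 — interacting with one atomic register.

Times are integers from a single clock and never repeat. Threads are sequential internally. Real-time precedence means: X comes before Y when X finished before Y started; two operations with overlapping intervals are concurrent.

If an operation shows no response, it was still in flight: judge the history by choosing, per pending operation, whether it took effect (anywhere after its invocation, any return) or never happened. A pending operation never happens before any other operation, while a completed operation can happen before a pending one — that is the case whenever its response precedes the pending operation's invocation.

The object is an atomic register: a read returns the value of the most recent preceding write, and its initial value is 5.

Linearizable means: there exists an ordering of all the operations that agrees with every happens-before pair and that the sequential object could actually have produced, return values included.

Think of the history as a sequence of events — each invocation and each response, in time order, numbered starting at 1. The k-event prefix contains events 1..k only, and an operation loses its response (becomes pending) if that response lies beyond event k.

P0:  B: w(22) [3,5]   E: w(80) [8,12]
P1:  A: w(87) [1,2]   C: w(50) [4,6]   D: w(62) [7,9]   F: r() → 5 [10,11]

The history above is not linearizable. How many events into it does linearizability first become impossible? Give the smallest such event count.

events 1..10 are still linearizable — one witness is A, B, C, D:
after step 1 (A w(87)): value 87
after step 2 (B w(22)): value 22
after step 3 (C w(50)): value 50
after step 4 (D w(62)): value 62
include event 11 — F responding at 11 — and every candidate order breaks
completion choices over the 1 pending operation (E) were checked; none helps
take A, B, C, D, F (pending dropped): step 5 already fails, because F r() → 5 cannot occur there
take A, C, B, D, F (pending dropped): step 5 already fails, because F r() → 5 cannot occur there

11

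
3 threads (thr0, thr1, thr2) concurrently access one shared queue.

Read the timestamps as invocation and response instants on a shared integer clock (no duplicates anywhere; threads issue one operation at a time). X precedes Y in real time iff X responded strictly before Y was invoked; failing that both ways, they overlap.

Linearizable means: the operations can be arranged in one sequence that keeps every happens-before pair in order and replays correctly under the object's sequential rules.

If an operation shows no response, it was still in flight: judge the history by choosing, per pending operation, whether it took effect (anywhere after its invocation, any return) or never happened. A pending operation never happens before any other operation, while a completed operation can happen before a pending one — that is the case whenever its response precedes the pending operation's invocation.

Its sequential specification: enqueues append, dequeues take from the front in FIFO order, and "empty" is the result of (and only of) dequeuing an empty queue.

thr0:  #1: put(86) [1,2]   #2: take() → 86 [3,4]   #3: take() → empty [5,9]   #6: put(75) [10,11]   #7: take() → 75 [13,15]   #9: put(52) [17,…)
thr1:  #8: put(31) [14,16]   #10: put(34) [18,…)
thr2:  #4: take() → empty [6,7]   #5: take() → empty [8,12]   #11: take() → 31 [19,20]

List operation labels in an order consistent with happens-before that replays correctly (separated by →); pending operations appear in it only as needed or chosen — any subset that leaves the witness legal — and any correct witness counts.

after step 1 (#1 put(86)): queue <86>
after step 2 (#2 take() → 86): queue <>
after step 3 (#3 take() → empty): queue <>
after step 4 (#4 take() → empty): queue <>
after step 5 (#5 take() → empty): queue <>
after step 6 (#6 put(75)): queue <75>
after step 7 (#7 take() → 75): queue <>
after step 8 (#8 put(31)): queue <31>
after step 9 (#9 put(52) (pending, included)): queue <31,52>
after step 10 (#10 put(34) (pending, included)): queue <31,52,34>
after step 11 (#11 take() → 31): queue <52,34>

#1 → #2 → #3 → #4 → #5 → #6 → #7 → #8 → #9 → #10 → #11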